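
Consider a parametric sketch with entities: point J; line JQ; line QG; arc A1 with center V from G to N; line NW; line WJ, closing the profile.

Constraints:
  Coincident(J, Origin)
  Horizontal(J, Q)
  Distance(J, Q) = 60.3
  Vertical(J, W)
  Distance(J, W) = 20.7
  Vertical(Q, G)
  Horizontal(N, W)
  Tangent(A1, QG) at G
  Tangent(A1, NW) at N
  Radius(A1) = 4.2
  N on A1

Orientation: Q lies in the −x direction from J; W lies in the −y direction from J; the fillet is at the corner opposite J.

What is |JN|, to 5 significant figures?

59.797

J is at the origin; JQ is horizontal with |JQ| = 60.3 and Q on the −x side, so Q = (-60.300, 0.0000). J and W share the same x with |JW| = 20.7 and W on the −y side, so W = (0.0000, -20.700). The virtual corner opposite J is at (-60.300, -20.700). The tangent condition forces VG to be normal to QG and tangency of A1 to NW means the radius VN is perpendicular to NW, with radius 4.2, so the center V sits 4.2 in from both sides at V = (-56.100, -16.500). That places the tangent points at G = (-60.300, -16.500) on QG and N = (-56.100, -20.700) on NW. Then |JN| = |N − J| = 59.797.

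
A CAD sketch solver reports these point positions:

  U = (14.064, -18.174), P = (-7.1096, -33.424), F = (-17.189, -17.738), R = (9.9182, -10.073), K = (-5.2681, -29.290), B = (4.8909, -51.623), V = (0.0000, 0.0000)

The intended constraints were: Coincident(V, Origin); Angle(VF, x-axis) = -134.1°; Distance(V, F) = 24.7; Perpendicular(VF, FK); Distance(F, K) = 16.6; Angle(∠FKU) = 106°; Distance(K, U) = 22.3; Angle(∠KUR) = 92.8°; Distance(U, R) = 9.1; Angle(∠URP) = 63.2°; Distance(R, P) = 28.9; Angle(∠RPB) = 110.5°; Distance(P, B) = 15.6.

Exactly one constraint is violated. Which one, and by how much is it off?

Distance(P, B) = 15.6 — off by 6.20.

V = (0.00, 0.00) ✓; VF at -134.1° ✓; |VF| = 24.70 ✓; ∠(VF, FK) = 90.00° ✓; |FK| = 16.60 ✓; ∠FKU = 106.0° ✓; |KU| = 22.30 ✓; ∠KUR = 92.80° ✓; |UR| = 9.100 ✓; ∠URP = 63.20° ✓; |RP| = 28.90 ✓; ∠RPB = 110.5° ✓; |PB| = 21.80 ✗.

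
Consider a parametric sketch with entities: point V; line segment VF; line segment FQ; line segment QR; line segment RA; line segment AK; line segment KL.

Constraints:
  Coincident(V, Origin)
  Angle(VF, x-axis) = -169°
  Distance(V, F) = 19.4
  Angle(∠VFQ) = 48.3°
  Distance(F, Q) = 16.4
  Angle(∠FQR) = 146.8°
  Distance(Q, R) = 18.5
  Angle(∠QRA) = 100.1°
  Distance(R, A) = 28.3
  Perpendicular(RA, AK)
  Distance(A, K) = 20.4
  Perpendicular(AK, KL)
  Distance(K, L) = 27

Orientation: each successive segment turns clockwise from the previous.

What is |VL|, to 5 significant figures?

11.167

V is at the origin; VF runs at -169.0° with length 19.4, so F = (-19.044, -3.7017). ∠VFQ = 48.3° gives FQ at 59.300° from the x-axis; with |FQ| = 16.4, Q = (-10.671, 10.400). ∠FQR = 146.8° gives QR at 26.100° from the x-axis; with |QR| = 18.5, R = (5.9428, 18.539). ∠QRA = 100.1° gives RA at -53.800° from the x-axis; with |RA| = 28.3, A = (22.657, -4.2982). RA is perpendicular to AK, so AK runs at -143.80°; with |AK| = 20.4, K = (6.1950, -16.347). The perpendicularity gives KL at right angles to AK, so KL runs at 126.20°; with |KL| = 27.0, L = (-9.7514, 5.4414). Then |VL| = |L − V| = 11.167.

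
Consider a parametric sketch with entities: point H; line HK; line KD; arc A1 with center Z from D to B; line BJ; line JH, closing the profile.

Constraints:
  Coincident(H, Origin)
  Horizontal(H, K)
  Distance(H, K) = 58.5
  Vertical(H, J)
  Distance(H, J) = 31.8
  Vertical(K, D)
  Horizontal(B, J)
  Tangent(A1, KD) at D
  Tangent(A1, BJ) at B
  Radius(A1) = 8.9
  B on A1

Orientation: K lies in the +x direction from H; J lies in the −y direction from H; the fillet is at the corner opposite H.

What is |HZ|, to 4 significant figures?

54.63

H is at the origin; H and K share the same y with |HK| = 58.5 and K on the +x side, so K = (58.50, 0.000). H and J share the same x with |HJ| = 31.8 and J on the −y side, so J = (0.000, -31.80). The virtual corner opposite H is at (58.50, -31.80). Since A1 is tangent to KD there, ZD ⟂ KD and tangency of A1 to BJ means the radius ZB is perpendicular to BJ, with radius 8.9, so the center Z sits 8.9 in from both sides at Z = (49.60, -22.90). Then |HZ| = |Z − H| = 54.63.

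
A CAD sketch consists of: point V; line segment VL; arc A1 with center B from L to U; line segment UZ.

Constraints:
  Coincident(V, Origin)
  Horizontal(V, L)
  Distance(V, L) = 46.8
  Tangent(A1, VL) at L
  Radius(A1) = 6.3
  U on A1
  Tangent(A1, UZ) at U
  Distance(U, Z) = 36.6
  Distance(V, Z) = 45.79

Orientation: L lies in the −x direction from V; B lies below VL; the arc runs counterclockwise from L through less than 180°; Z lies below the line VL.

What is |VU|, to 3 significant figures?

52.5

V is at the origin; VL is horizontal with |VL| = 46.8 and L on the −x side, so L = (-46.8, 0.00). A1 meets VL tangentially, so BL is at right angles to VL, so B = L + (0, -6.3) = (-46.8, -6.30). Since BU ⟂ UZ (tangency), |BZ| = √(6.3² + 36.6²) = 37.1 regardless of where U sits on A1. So Z lies on both circle(V, 45.79) and circle(B, 37.1); the below-VL intersection is Z = (-26.5, -37.4). U is the foot of the tangent from Z: U = (-51.4, -10.6).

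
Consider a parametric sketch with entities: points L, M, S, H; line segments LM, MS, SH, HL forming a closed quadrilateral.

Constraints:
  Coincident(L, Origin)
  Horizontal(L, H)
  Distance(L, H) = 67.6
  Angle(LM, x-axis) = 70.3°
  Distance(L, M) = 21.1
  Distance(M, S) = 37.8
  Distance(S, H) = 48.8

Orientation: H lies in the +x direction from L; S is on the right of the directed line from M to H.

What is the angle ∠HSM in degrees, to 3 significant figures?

93.8°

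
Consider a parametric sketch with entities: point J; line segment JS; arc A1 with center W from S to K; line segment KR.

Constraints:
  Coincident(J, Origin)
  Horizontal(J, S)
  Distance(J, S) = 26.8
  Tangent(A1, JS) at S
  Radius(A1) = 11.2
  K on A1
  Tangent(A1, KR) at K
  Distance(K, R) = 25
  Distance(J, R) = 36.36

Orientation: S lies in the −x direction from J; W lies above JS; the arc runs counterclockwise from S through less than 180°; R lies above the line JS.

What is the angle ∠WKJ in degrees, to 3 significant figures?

157°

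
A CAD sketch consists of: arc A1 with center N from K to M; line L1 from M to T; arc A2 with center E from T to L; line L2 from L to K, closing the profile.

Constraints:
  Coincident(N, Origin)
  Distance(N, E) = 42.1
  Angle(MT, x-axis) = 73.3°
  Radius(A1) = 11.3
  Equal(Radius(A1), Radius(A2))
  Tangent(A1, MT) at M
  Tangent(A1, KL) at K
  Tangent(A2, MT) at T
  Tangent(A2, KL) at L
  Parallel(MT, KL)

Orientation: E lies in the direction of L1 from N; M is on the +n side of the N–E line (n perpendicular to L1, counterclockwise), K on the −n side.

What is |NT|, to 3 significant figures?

43.6

Tangency of A1 to both parallel lines with radius 11.3 puts M and K at N ± 11.3·n: M = (-10.8, 3.25), K = (10.8, -3.25). Equal radii place T and L the same way about E: T = E + 11.3·n = (1.27, 43.6), L = E − 11.3·n = (22.9, 37.1). Then |NT| = |T − N| = 43.6.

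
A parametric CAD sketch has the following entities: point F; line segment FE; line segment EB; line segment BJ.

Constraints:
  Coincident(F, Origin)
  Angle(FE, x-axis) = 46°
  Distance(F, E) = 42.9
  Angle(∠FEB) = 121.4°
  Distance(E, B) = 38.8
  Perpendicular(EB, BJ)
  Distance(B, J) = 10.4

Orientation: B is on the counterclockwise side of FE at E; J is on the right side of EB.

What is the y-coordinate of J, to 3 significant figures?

71.0

F is at the origin; FE runs at 46.0° with length 42.9, so E = 42.9·(cos 46.0°, sin 46.0°) = (29.8, 30.9). ∠FEB = 121.4°, so EB runs at 46.0° + (180° − 121.4°) = 105° from the x-axis; with |EB| = 38.8, B = E + 38.8·(cos 105°, sin 105°) = (20.0, 68.4). The perpendicularity gives BJ at right angles to EB; with |BJ| = 10.4 on the right of EB, J = B + 10.4·(0.968, 0.252) = (30.1, 71.0). So J.y = 71.0.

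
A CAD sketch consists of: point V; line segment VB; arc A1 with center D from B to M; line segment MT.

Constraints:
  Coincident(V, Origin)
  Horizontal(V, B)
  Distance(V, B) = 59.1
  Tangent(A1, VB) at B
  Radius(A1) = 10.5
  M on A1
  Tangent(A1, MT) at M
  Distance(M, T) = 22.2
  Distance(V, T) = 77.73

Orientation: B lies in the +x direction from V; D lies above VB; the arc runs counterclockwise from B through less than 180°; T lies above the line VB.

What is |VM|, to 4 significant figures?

70.29

V is at the origin; V and B share the same y with |VB| = 59.1 and B on the +x side, so B = (59.10, 0.000). Since A1 is tangent to VB there, DB ⟂ VB, so D = B + (0, 10.5) = (59.10, 10.50). Since DM ⟂ MT (tangency), |DT| = √(10.5² + 22.2²) = 24.56 regardless of where M sits on A1. So T lies on both circle(V, 77.73) and circle(D, 24.56); the above-VB intersection is T = (70.79, 32.09). M is the foot of the tangent from T: M = (69.58, 9.928).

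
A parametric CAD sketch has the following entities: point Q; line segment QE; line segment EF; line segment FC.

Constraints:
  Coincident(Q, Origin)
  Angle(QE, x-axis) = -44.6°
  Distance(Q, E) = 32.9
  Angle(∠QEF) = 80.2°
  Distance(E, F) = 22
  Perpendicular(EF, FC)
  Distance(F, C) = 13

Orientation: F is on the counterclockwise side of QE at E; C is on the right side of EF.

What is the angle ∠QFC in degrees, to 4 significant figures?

153.2°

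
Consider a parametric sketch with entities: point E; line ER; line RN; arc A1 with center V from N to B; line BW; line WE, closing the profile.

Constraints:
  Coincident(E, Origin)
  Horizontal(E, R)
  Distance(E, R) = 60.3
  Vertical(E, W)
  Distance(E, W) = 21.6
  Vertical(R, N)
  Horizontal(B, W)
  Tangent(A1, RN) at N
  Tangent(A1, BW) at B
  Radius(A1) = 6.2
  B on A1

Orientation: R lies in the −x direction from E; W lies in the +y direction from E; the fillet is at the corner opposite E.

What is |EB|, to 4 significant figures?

58.25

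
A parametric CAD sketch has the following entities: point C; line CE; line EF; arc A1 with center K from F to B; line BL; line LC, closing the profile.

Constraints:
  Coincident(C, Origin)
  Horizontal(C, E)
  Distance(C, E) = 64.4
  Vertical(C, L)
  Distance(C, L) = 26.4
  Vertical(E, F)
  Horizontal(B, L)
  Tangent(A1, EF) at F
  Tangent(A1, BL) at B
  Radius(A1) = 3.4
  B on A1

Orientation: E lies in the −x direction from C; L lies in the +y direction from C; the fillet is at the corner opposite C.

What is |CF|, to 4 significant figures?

68.38

The virtual corner opposite C is at (-64.40, 26.40). The tangent condition forces KF to be normal to EF and the tangent condition forces KB to be normal to BL, with radius 3.4, so the center K sits 3.4 in from both sides at K = (-61.00, 23.00). That places the tangent points at F = (-64.40, 23.00) on EF and B = (-61.00, 26.40) on BL. Then |CF| = |F − C| = 68.38.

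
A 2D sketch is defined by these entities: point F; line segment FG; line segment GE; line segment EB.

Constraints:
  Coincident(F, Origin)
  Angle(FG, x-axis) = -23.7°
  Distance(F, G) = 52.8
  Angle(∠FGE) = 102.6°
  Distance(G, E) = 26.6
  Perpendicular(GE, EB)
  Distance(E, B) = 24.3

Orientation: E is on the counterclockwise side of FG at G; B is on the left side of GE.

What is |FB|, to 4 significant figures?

46.84

F is at the origin; FG runs at -23.7° with length 52.8, so G = 52.8·(cos -23.7°, sin -23.7°) = (48.35, -21.22). ∠FGE = 102.6°, so GE runs at -23.7° + (180° − 102.6°) = 53.70° from the x-axis; with |GE| = 26.6, E = G + 26.6·(cos 53.70°, sin 53.70°) = (64.09, 0.2148). The perpendicularity gives EB at right angles to GE; with |EB| = 24.3 on the left of GE, B = E + 24.3·(-0.8059, 0.5920) = (44.51, 14.60). Then |FB| = |B − F| = 46.84.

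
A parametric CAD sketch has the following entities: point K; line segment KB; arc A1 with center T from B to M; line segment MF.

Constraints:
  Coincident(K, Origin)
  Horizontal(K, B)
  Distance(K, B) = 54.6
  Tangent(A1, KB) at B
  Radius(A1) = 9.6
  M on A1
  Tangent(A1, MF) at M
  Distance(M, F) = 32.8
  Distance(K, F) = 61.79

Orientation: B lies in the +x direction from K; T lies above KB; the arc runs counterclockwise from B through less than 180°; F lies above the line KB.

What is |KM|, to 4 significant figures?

64.40

Checks: |TM| = 9.600 ✓; ∠(TM, MF) = 90.00° ✓; |MF| = 32.80 ✓; |KF| = 61.79 ✓.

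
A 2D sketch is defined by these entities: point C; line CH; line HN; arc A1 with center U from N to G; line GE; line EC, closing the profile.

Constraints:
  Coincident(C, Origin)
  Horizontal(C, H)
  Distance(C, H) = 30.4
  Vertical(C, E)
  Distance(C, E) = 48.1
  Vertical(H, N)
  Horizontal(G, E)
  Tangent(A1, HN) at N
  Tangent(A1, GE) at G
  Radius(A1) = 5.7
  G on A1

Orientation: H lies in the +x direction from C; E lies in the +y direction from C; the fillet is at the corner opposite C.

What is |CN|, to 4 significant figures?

52.17

The virtual corner opposite C is at (30.40, 48.10). Tangency of A1 to HN means the radius UN is perpendicular to HN and the tangent condition forces UG to be normal to GE, with radius 5.7, so the center U sits 5.7 in from both sides at U = (24.70, 42.40). That places the tangent points at N = (30.40, 42.40) on HN and G = (24.70, 48.10) on GE. Then |CN| = |N − C| = 52.17.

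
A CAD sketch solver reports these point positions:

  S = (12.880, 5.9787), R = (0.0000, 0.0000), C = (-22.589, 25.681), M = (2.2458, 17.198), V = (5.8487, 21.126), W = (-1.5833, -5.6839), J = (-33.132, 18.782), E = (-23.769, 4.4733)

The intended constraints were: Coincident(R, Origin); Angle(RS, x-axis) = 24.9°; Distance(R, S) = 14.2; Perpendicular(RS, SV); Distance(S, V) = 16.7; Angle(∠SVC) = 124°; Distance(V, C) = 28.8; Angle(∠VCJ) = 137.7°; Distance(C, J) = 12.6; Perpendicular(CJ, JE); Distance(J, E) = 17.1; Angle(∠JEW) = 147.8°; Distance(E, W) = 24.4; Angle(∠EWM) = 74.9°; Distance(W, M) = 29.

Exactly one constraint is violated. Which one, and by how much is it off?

Distance(W, M) = 29 — off by 5.80.

R = (0.00, 0.00) ✓; RS at 24.90° ✓; |RS| = 14.20 ✓; ∠(RS, SV) = 90.00° ✓; |SV| = 16.70 ✓; ∠SVC = 124.0° ✓; |VC| = 28.80 ✓; ∠VCJ = 137.7° ✓; |CJ| = 12.60 ✓; ∠(CJ, JE) = 90.00° ✓; |JE| = 17.10 ✓; ∠JEW = 147.8° ✓; |EW| = 24.40 ✓; ∠EWM = 74.90° ✓; |WM| = 23.20 ✗.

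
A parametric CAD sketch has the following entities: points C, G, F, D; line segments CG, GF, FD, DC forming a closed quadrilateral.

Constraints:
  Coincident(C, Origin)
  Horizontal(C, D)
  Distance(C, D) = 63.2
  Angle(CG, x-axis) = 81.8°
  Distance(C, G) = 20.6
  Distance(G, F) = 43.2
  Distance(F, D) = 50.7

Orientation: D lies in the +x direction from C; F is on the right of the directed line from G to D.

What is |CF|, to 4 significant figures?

26.54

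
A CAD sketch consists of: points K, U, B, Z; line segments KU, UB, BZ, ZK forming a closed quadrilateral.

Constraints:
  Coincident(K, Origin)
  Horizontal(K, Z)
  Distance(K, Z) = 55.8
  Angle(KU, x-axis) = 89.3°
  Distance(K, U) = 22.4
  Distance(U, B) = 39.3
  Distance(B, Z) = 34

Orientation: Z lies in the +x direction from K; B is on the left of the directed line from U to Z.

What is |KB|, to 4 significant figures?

48.85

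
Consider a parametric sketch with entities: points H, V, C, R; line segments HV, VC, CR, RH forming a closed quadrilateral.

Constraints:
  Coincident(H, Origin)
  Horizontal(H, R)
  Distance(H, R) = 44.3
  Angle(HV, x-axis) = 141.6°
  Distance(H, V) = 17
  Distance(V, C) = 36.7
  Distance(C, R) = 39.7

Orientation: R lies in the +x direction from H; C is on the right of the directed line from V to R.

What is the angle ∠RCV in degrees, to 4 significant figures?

100.1°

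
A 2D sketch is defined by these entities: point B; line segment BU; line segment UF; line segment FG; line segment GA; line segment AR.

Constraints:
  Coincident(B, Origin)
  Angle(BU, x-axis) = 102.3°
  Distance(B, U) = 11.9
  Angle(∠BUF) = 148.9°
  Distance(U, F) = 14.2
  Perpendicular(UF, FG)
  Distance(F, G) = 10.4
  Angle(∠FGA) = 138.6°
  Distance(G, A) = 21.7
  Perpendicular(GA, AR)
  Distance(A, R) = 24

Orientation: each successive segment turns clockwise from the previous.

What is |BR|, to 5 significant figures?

9.2264

∠FGA = 138.6° gives GA at -60.200° from the x-axis; with |GA| = 21.7, A = (22.671, 2.8872). The perpendicularity gives AR at right angles to GA, so AR runs at -150.20°; with |AR| = 24.0, R = (1.8442, -9.0402). Then |BR| = |R − B| = 9.2264.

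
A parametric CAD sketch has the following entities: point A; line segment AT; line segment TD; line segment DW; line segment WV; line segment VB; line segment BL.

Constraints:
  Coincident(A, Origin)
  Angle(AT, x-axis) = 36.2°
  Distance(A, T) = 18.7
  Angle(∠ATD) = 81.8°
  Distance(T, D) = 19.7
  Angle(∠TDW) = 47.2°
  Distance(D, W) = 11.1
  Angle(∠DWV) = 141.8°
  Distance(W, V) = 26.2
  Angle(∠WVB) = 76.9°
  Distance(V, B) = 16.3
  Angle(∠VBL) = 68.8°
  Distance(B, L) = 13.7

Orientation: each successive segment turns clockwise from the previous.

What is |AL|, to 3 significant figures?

16.9

A is at the origin; AT runs at 36.2° with length 18.7, so T = (15.1, 11.0). ∠ATD = 81.8° gives TD at -62.0° from the x-axis; with |TD| = 19.7, D = (24.3, -6.35). ∠TDW = 47.2° gives DW at 165° from the x-axis; with |DW| = 11.1, W = (13.6, -3.51). ∠DWV = 141.8° gives WV at 127° from the x-axis; with |WV| = 26.2, V = (-2.16, 17.4). ∠WVB = 76.9° gives VB at 23.9° from the x-axis; with |VB| = 16.3, B = (12.7, 24.0). ∠VBL = 68.8° gives BL at -87.3° from the x-axis; with |BL| = 13.7, L = (13.4, 10.3). Then |AL| = |L − A| = 16.9.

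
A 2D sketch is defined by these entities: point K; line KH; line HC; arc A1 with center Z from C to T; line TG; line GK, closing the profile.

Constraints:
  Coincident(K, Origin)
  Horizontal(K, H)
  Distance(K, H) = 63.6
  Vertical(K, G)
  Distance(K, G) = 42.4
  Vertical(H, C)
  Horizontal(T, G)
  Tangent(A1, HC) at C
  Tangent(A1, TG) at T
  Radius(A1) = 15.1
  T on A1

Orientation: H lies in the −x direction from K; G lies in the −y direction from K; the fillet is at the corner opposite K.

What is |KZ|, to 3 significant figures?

55.7

KG is vertical with |KG| = 42.4 and G on the −y side, so G = (0.00, -42.4). The virtual corner opposite K is at (-63.6, -42.4). Since A1 is tangent to HC there, ZC ⟂ HC and the tangent condition forces ZT to be normal to TG, with radius 15.1, so the center Z sits 15.1 in from both sides at Z = (-48.5, -27.3). Then |KZ| = |Z − K| = 55.7.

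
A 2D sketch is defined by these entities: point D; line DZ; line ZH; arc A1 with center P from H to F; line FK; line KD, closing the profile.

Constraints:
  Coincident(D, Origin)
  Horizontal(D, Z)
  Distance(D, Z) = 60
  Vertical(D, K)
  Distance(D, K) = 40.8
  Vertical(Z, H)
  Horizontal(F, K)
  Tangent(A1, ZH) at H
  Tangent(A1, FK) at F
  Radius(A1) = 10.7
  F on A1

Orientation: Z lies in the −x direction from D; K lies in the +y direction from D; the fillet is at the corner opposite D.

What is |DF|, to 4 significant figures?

63.99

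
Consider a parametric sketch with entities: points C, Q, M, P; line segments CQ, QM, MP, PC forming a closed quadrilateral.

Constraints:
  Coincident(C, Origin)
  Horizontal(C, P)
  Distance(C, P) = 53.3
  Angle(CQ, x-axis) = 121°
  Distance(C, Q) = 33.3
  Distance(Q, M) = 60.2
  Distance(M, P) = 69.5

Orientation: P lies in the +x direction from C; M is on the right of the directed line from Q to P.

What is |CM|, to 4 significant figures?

32.32

Checks: |QM| = 60.20 ✓; |MP| = 69.50 ✓.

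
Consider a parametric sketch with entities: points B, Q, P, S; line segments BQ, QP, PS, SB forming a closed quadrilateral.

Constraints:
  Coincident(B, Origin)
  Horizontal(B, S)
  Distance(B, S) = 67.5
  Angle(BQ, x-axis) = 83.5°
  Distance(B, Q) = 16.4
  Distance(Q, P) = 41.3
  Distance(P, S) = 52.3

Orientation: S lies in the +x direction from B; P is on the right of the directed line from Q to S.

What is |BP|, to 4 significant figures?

28.73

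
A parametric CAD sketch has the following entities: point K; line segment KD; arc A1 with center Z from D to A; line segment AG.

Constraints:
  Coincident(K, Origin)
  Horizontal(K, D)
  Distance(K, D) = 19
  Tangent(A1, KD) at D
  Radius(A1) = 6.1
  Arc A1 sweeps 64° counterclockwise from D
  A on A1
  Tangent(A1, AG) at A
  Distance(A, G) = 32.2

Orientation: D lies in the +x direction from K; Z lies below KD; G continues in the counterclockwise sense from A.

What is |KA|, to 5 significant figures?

13.945

K is at the origin; KD is horizontal with |KD| = 19.0 and D on the +x side, so D = (19.000, 0.0000). A1 meets KD tangentially, so ZD is at right angles to KD, so Z = D + (0, -6.1) = (19.000, -6.1000). On A1, D sits at bearing 90° from Z; a 64° counterclockwise sweep puts A at bearing 154°, so A = Z + 6.1·(cos 154°, sin 154°) = (13.517, -3.4259). Then |KA| = |A − K| = 13.945.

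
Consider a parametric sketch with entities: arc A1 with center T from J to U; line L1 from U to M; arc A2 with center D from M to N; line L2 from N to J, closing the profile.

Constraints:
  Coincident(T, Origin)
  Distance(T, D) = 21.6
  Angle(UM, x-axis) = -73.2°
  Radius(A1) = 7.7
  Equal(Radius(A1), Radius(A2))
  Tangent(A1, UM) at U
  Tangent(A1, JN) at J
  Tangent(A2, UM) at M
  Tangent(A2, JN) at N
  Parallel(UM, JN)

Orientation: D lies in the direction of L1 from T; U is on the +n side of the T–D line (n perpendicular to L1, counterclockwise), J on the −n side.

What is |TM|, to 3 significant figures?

22.9

The slot axis is L1's direction at -73.2°, so u = (cos -73.2°, sin -73.2°) = (0.289, -0.957) and n = (−sin -73.2°, cos -73.2°) = (0.957, 0.289). T is at the origin and D lies 21.6 along u from T, so D = 21.6·u = (6.24, -20.7). Tangency of A1 to both parallel lines with radius 7.7 puts U and J at T ± 7.7·n: U = (7.37, 2.23), J = (-7.37, -2.23). Equal radii place M and N the same way about D: M = D + 7.7·n = (13.6, -18.5), N = D − 7.7·n = (-1.13, -22.9). Then |TM| = |M − T| = 22.9.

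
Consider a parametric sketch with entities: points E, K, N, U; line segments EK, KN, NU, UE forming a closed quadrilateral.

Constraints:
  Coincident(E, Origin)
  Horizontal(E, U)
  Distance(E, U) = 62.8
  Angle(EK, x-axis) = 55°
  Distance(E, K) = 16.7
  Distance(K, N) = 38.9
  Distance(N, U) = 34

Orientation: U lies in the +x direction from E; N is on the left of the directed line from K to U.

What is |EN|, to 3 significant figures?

53.8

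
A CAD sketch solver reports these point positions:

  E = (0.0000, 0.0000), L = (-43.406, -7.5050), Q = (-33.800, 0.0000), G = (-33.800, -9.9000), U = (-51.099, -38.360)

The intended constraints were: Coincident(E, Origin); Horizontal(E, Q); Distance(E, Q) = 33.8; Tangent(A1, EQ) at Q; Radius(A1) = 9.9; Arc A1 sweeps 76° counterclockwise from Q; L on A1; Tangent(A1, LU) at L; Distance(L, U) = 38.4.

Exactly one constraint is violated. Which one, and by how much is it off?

Distance(L, U) = 38.4 — off by 6.60.

E = (0.00, 0.00) ✓; E.y = 0.00, Q.y = 0.00 ✓; |EQ| = 33.80 ✓; ∠(GQ, QE) = 90.00° ✓; |GQ| = 9.900 ✓; bearing(G→L) − bearing(G→Q) = 76.00° ✓; |GL| = 9.900 ✓; ∠(GL, LU) = 90.00° ✓; |LU| = 31.80 ✗.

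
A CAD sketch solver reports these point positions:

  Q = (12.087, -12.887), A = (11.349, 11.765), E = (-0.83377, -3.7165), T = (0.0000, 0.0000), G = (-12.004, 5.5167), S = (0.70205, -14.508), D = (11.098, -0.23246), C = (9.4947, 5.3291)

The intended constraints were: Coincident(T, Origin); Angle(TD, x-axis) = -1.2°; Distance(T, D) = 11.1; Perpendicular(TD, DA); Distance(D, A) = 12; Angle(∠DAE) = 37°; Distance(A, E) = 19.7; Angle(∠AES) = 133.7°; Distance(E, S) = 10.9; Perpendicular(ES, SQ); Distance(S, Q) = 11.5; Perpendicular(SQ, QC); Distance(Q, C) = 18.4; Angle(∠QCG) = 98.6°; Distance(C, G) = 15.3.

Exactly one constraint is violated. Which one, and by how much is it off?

Distance(C, G) = 15.3 — off by 6.20.

T = (0.00, 0.00) ✓; TD at -1.200° ✓; |TD| = 11.10 ✓; ∠(TD, DA) = 90.00° ✓; |DA| = 12.00 ✓; ∠DAE = 37.00° ✓; |AE| = 19.70 ✓; ∠AES = 133.7° ✓; |ES| = 10.90 ✓; ∠(ES, SQ) = 90.00° ✓; |SQ| = 11.50 ✓; ∠(SQ, QC) = 90.00° ✓; |QC| = 18.40 ✓; ∠QCG = 98.60° ✓; |CG| = 21.50 ✗.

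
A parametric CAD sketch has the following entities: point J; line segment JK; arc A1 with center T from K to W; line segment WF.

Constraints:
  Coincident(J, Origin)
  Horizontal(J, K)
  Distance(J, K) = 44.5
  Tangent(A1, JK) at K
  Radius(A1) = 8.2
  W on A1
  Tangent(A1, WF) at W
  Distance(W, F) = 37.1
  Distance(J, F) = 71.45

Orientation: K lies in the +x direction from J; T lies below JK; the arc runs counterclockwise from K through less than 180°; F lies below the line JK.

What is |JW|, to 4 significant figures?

39.37

Checks: |TW| = 8.200 ✓; ∠(TW, WF) = 90.00° ✓; |WF| = 37.10 ✓; |JF| = 71.45 ✓.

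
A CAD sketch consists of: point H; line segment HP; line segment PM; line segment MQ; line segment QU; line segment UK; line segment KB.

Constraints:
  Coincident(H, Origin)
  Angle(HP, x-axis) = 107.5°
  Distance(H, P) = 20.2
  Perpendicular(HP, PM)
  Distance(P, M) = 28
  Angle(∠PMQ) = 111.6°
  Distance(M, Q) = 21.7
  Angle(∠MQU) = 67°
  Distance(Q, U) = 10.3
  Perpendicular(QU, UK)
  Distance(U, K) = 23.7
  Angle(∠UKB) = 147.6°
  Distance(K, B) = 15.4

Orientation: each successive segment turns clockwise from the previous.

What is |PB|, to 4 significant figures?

38.58

H is at the origin; HP runs at 107.5° with length 20.2, so P = (-6.074, 19.27). The perpendicularity gives PM at right angles to HP, so PM runs at 17.50°; with |PM| = 28.0, M = (20.63, 27.68). ∠PMQ = 111.6° gives MQ at -50.90° from the x-axis; with |MQ| = 21.7, Q = (34.32, 10.84). ∠MQU = 67.0° gives QU at -163.9° from the x-axis; with |QU| = 10.3, U = (24.42, 7.988). The perpendicularity gives UK at right angles to QU, so UK runs at 106.1°; with |UK| = 23.7, K = (17.85, 30.76). ∠UKB = 147.6° gives KB at 73.70° from the x-axis; with |KB| = 15.4, B = (22.17, 45.54). Then |PB| = |B − P| = 38.58.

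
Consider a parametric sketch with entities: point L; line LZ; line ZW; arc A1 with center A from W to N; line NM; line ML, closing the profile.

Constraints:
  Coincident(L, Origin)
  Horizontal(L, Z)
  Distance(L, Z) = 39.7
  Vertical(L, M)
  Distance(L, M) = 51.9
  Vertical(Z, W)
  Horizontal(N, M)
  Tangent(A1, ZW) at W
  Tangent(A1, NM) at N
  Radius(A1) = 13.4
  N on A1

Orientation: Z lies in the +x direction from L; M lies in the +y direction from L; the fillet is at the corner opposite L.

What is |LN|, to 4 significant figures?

58.18

L is at the origin; LZ is horizontal with |LZ| = 39.7 and Z on the +x side, so Z = (39.70, 0.000). LM is vertical with |LM| = 51.9 and M on the +y side, so M = (0.000, 51.90). The virtual corner opposite L is at (39.70, 51.90). A1 meets ZW tangentially, so AW is at right angles to ZW and A1 meets NM tangentially, so AN is at right angles to NM, with radius 13.4, so the center A sits 13.4 in from both sides at A = (26.30, 38.50). That places the tangent points at W = (39.70, 38.50) on ZW and N = (26.30, 51.90) on NM. Then |LN| = |N − L| = 58.18.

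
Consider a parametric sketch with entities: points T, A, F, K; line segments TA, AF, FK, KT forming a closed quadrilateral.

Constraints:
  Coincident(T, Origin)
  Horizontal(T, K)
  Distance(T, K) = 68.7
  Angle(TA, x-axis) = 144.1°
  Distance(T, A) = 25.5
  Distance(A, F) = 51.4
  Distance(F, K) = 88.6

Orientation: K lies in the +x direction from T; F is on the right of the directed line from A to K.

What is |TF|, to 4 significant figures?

37.85

Checks: |AF| = 51.40 ✓; |FK| = 88.60 ✓.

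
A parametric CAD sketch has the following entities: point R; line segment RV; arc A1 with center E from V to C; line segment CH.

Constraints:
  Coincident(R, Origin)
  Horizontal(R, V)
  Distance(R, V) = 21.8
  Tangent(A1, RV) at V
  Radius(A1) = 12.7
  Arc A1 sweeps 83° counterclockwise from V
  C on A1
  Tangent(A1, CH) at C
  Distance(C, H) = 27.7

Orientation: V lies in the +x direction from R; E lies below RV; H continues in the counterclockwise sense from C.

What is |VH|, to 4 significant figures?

41.82

On A1, V sits at bearing 90° from E; an 83° counterclockwise sweep puts C at bearing 173°, so C = E + 12.7·(cos 173°, sin 173°) = (9.195, -11.15). Since A1 is tangent to CH there, EC ⟂ CH, so CH runs along (−sin 173°, cos 173°); with |CH| = 27.7, H = (5.819, -38.65). Then |VH| = |H − V| = 41.82.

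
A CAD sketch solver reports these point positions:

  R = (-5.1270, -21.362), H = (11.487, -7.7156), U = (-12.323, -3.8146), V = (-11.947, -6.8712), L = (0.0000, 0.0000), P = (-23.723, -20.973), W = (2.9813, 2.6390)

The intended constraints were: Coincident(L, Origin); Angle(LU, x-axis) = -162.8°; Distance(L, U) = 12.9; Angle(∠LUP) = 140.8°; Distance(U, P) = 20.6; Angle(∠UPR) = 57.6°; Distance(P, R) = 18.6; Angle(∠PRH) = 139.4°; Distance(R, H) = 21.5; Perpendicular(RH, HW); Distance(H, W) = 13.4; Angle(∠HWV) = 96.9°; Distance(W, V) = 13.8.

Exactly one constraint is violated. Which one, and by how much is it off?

Distance(W, V) = 13.8 — off by 3.90.

L = (0.00, 0.00) ✓; LU at -162.8° ✓; |LU| = 12.90 ✓; ∠LUP = 140.8° ✓; |UP| = 20.60 ✓; ∠UPR = 57.60° ✓; |PR| = 18.60 ✓; ∠PRH = 139.4° ✓; |RH| = 21.50 ✓; ∠(RH, HW) = 90.00° ✓; |HW| = 13.40 ✓; ∠HWV = 96.90° ✓; |WV| = 17.70 ✗.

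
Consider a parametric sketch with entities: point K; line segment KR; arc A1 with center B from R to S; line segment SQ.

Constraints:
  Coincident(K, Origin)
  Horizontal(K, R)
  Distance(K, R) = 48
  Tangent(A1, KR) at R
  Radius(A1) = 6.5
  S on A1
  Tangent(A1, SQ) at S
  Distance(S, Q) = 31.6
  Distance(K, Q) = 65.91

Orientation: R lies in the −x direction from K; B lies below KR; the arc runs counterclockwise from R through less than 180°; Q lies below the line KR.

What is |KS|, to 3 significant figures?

54.9

K is at the origin; KR is horizontal with |KR| = 48.0 and R on the −x side, so R = (-48.0, 0.00). Tangency of A1 to KR means the radius BR is perpendicular to KR, so B = R + (0, -6.5) = (-48.0, -6.50). Since BS ⟂ SQ (tangency), |BQ| = √(6.5² + 31.6²) = 32.3 regardless of where S sits on A1. So Q lies on both circle(K, 65.91) and circle(B, 32.3); the below-KR intersection is Q = (-53.7, -38.3). S is the foot of the tangent from Q: S = (-54.5, -6.67).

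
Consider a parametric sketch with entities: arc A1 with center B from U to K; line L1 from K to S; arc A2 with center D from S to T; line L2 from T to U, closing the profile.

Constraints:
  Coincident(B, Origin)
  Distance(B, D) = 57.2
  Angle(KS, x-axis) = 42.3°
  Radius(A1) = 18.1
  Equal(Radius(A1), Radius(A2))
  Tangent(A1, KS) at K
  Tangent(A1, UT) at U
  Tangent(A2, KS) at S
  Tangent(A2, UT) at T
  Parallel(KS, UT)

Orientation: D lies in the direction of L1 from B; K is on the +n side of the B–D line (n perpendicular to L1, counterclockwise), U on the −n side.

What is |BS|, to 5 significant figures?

59.995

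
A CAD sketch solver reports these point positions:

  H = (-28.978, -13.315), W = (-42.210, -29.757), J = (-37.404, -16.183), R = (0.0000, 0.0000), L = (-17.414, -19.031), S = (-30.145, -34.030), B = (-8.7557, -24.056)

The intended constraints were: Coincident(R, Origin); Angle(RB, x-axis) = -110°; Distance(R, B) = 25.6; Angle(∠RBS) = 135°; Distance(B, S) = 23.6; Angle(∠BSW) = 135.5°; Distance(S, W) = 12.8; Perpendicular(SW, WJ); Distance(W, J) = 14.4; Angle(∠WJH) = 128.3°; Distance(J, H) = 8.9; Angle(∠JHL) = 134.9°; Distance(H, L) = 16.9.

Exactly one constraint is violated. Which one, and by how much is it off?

Distance(H, L) = 16.9 — off by 4.00.

R = (0.00, 0.00) ✓; RB at -110.0° ✓; |RB| = 25.60 ✓; ∠RBS = 135.0° ✓; |BS| = 23.60 ✓; ∠BSW = 135.5° ✓; |SW| = 12.80 ✓; ∠(SW, WJ) = 89.99° ✓; |WJ| = 14.40 ✓; ∠WJH = 128.3° ✓; |JH| = 8.901 ✓; ∠JHL = 134.9° ✓; |HL| = 12.90 ✗.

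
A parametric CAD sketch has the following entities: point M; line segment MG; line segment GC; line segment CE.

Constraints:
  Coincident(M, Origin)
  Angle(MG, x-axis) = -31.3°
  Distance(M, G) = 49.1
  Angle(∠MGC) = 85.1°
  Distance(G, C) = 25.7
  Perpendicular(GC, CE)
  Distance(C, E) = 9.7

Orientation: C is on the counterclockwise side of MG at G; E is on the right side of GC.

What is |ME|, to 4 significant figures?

62.44

∠MGC = 85.1°, so GC runs at -31.3° + (180° − 85.1°) = 63.60° from the x-axis; with |GC| = 25.7, C = G + 25.7·(cos 63.60°, sin 63.60°) = (53.38, -2.489). The perpendicularity gives CE at right angles to GC; with |CE| = 9.7 on the right of GC, E = C + 9.7·(0.8957, -0.4446) = (62.07, -6.802). Then |ME| = |E − M| = 62.44.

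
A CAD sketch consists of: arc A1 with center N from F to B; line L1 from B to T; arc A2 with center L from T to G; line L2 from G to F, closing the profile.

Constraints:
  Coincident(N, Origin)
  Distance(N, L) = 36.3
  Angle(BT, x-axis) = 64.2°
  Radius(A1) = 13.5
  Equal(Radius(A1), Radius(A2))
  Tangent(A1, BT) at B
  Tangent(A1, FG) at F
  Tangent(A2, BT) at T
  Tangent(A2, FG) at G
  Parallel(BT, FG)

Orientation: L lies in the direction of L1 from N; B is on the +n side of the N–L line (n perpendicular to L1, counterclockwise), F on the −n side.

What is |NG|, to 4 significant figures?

38.73

Tangency of A1 to both parallel lines with radius 13.5 puts B and F at N ± 13.5·n: B = (-12.15, 5.876), F = (12.15, -5.876). Equal radii place T and G the same way about L: T = L + 13.5·n = (3.645, 38.56), G = L − 13.5·n = (27.95, 26.81). Then |NG| = |G − N| = 38.73.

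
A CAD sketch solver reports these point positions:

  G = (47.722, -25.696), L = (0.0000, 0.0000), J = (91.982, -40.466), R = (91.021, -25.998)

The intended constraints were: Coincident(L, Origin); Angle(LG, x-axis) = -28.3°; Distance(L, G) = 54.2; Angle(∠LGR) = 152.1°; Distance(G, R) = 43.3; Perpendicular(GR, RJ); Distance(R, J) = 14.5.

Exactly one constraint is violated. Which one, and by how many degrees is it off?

Perpendicular(GR, RJ) — off by 4.20°.

L = (0.00, 0.00) ✓; LG at -28.30° ✓; |LG| = 54.20 ✓; ∠LGR = 152.1° ✓; |GR| = 43.30 ✓; ∠(GR, RJ) = 85.80° ✗; |RJ| = 14.50 ✓.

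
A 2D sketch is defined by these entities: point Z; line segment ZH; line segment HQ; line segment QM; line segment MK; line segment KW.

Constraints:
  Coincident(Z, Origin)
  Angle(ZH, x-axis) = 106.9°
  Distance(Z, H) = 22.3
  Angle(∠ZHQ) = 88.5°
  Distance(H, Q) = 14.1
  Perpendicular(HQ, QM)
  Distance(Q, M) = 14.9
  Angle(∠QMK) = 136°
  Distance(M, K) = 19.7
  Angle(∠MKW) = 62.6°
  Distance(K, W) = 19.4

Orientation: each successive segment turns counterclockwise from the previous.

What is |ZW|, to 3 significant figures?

13.2

Z is at the origin; ZH runs at 106.9° with length 22.3, so H = (-6.48, 21.3). ∠ZHQ = 88.5° gives HQ at -162° from the x-axis; with |HQ| = 14.1, Q = (-19.9, 16.9). HQ ⟂ QM, so QM runs at -71.6°; with |QM| = 14.9, M = (-15.2, 2.75). ∠QMK = 136.0° gives MK at -27.6° from the x-axis; with |MK| = 19.7, K = (2.30, -6.38). ∠MKW = 62.6° gives KW at 89.8° from the x-axis; with |KW| = 19.4, W = (2.37, 13.0). Then |ZW| = |W − Z| = 13.2.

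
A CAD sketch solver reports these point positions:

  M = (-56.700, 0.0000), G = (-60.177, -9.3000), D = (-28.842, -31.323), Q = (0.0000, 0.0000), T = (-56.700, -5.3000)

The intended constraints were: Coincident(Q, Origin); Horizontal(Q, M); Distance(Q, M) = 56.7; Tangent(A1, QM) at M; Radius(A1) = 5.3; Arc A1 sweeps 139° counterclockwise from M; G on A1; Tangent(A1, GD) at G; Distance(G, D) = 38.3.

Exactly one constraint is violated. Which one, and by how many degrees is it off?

Tangent(A1, GD) at G — off by 5.90°.

Q = (0.00, 0.00) ✓; Q.y = 0.00, M.y = 0.00 ✓; |QM| = 56.70 ✓; ∠(TM, MQ) = 90.00° ✓; |TM| = 5.300 ✓; bearing(T→G) − bearing(T→M) = 139.0° ✓; |TG| = 5.300 ✓; ∠(TG, GD) = 84.10° ✗; |GD| = 38.30 ✓.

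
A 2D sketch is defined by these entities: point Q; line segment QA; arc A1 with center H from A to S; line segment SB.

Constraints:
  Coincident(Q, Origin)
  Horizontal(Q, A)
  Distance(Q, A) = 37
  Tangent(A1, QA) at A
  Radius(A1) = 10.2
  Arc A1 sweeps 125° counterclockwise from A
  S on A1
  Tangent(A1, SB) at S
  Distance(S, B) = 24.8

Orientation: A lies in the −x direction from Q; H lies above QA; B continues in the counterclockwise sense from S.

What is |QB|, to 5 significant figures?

56.216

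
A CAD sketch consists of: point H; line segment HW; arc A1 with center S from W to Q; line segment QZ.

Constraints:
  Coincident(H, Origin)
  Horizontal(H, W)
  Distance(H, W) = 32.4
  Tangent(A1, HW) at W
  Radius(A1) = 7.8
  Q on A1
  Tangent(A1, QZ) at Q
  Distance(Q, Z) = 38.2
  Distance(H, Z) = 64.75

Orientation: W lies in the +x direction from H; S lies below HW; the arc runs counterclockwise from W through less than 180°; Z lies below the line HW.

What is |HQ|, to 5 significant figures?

28.755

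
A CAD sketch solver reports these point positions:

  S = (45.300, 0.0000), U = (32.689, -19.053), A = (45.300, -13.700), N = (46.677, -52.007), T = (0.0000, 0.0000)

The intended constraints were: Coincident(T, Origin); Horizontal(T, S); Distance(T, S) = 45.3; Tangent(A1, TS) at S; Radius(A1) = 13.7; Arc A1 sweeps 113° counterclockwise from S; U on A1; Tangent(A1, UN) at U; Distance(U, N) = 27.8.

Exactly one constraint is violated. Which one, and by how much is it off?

Distance(U, N) = 27.8 — off by 8.00.

T = (0.00, 0.00) ✓; T.y = 0.00, S.y = 0.00 ✓; |TS| = 45.30 ✓; ∠(AS, ST) = 90.00° ✓; |AS| = 13.70 ✓; bearing(A→U) − bearing(A→S) = 113.0° ✓; |AU| = 13.70 ✓; ∠(AU, UN) = 90.00° ✓; |UN| = 35.80 ✗.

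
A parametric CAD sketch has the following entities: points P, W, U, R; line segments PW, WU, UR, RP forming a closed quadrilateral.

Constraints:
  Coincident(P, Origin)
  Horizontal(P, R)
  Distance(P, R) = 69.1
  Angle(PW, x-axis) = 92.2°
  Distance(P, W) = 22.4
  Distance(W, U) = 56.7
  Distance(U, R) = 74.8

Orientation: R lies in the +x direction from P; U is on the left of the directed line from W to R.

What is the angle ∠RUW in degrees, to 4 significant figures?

66.26°

Checks: |WU| = 56.70 ✓; |UR| = 74.80 ✓.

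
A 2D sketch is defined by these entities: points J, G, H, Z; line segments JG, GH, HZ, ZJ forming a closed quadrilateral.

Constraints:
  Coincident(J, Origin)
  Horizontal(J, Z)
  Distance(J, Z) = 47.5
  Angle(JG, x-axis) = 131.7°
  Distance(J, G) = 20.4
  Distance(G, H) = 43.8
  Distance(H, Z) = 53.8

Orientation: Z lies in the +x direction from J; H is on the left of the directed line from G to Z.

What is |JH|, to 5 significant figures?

48.803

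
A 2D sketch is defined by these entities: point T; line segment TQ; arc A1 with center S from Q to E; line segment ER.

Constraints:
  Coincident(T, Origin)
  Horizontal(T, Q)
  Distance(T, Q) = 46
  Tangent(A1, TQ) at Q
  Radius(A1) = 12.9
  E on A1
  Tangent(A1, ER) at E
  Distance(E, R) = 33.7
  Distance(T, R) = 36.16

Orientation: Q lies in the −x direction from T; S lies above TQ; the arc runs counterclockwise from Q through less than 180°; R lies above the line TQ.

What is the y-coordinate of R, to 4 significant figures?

32.56

Checks: |SQ| = 12.90 ✓; |SE| = 12.90 ✓; ∠(SE, ER) = 90.00° ✓; |ER| = 33.70 ✓; |TR| = 36.16 ✓.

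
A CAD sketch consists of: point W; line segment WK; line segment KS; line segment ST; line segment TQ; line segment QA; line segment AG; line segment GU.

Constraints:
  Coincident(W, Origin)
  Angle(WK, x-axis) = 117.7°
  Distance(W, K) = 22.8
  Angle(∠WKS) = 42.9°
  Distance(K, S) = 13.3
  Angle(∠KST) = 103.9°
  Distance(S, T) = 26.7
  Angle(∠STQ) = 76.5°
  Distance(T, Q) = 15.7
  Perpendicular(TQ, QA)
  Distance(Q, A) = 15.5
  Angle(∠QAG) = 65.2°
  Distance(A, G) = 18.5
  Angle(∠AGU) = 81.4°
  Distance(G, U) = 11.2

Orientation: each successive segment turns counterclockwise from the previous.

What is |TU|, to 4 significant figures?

5.321

W is at the origin; WK runs at 117.7° with length 22.8, so K = (-10.60, 20.19). ∠WKS = 42.9° gives KS at -105.2° from the x-axis; with |KS| = 13.3, S = (-14.09, 7.352). ∠KST = 103.9° gives ST at -29.10° from the x-axis; with |ST| = 26.7, T = (9.244, -5.633). ∠STQ = 76.5° gives TQ at 74.40° from the x-axis; with |TQ| = 15.7, Q = (13.47, 9.489). The perpendicularity gives QA at right angles to TQ, so QA runs at 164.4°; with |QA| = 15.5, A = (-1.463, 13.66). ∠QAG = 65.2° gives AG at -80.80° from the x-axis; with |AG| = 18.5, G = (1.495, -4.605). ∠AGU = 81.4° gives GU at 17.80° from the x-axis; with |GU| = 11.2, U = (12.16, -1.181). Then |TU| = |U − T| = 5.321.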